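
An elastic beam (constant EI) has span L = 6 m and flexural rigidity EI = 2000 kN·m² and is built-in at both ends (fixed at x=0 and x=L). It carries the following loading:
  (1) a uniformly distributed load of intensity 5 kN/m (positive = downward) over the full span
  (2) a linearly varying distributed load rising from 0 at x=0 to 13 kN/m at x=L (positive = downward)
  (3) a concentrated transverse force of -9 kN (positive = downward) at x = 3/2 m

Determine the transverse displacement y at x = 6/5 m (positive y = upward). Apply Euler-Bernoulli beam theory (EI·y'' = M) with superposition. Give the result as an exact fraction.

y(6/5) = -2884707/500000000 m

Load 1 — uniform load w=5 kN/m over full span:
  y_1 = -wx²(L-x)²/(24EI) = -5·(6/5)²·(6-(6/5))²/(24·2000) = -54/15625 m
Load 2 — triangular load w₀=13 kN/m (0→w₀ over full span):
  y_2 = -w₀x²(L-x)²(x+2L)/(120LEI) = -13·(6/5)²·(6-(6/5))²·((6/5)+2·6)/(120·6·2000) = -7722/1953125 m
Load 3 — point force P=-9 kN at a=3/2 m (b=L-a=9/2):
  y_3 = -Pb²x²(3aL-(3a+b)x)/(6L³EI)  [x≤a] = -(-9)·(9/2)²·(6/5)²·(3·(3/2)·6-(3·(3/2)+(9/2))·(6/5))/(6·6³·2000) = 6561/4000000 m
Superposition: y = Σ y_i = -2884707/500000000 m ≈ -0.005769 m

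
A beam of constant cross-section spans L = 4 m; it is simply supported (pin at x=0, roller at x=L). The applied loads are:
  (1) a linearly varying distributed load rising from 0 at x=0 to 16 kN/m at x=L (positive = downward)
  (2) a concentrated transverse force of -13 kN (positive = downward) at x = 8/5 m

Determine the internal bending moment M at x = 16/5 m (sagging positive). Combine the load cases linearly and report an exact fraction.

M(16/5) = 1016/125 kN·m

Load 1 — triangular load w₀=16 kN/m (0→w₀ over full span):
  M_1 = w₀Lx/6 - w₀x³/(6L) = 16·4·(16/5)/6 - 16·(16/5)³/(6·4) = 1536/125 kN·m
Load 2 — point force P=-13 kN at a=8/5 m (b=L-a=12/5):
  M_2 = Pa(L-x)/L  [x>a] = (-13)·(8/5)·(4-(16/5))/4 = -104/25 kN·m
Superposition: M = Σ M_i = 1016/125 kN·m ≈ 8.128000 kN·m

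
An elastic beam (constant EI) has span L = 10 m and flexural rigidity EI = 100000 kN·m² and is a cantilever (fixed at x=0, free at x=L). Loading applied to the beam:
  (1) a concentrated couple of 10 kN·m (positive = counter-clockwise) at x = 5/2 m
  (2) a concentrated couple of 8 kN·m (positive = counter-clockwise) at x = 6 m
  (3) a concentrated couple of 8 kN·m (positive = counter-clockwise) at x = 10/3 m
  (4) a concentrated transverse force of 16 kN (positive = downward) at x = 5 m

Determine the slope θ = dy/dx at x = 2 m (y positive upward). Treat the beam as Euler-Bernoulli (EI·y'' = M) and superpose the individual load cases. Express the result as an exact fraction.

Load 1 — applied couple M₀=10 kN·m at a=5/2 m (b=L-a=15/2):
  θ_1 = M₀x/EI  [x≤a] = 10·2/100000 = 1/5000 rad
Load 2 — applied couple M₀=8 kN·m at a=6 m (b=L-a=4):
  θ_2 = M₀x/EI  [x≤a] = 8·2/100000 = 1/6250 rad
Load 3 — applied couple M₀=8 kN·m at a=10/3 m (b=L-a=20/3):
  θ_3 = M₀x/EI  [x≤a] = 8·2/100000 = 1/6250 rad
Load 4 — point force P=16 kN at a=5 m (b=L-a=5):
  θ_4 = -Px(2a-x)/(2EI)  [x≤a] = -16·2·(2·5-2)/(2·100000) = -4/3125 rad
Superposition: θ = Σ θ_i = -19/25000 rad ≈ -0.000760 rad

θ(2) = -19/25000 rad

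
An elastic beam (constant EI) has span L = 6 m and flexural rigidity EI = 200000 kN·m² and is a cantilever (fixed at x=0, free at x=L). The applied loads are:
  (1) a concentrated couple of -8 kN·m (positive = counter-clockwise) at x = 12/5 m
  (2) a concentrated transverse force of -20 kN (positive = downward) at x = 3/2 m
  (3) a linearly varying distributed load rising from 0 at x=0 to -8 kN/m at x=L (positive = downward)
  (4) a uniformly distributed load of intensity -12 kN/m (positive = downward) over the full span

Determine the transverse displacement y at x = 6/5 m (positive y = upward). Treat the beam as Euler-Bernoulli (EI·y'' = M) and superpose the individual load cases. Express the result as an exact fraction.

y(6/5) = 813033/781250000 m

Load 1 — applied couple M₀=-8 kN·m at a=12/5 m (b=L-a=18/5):
  y_1 = M₀x²/(2EI)  [x≤a] = (-8)·(6/5)²/(2·200000) = -9/312500 m
Load 2 — point force P=-20 kN at a=3/2 m (b=L-a=9/2):
  y_2 = -Px²(3a-x)/(6EI)  [x≤a] = -(-20)·(6/5)²·(3·(3/2)-(6/5))/(6·200000) = 99/1250000 m
Load 3 — triangular load w₀=-8 kN/m (0→w₀ over full span):
  y_3 = (w₀Lx³/12-w₀L²x²/6-w₀x⁵/(120L))/EI = ((-8)·6·(6/5)³/12-(-8)·6²·(6/5)²/6-(-8)·(6/5)⁵/(120·6))/200000 = 60777/195312500 m
Load 4 — uniform load w=-12 kN/m over full span:
  y_4 = -wx²(x²-4Lx+6L²)/(24EI) = -(-12)·(6/5)²·((6/5)²-4·6·(6/5)+6·6²)/(24·200000) = 10611/15625000 m
Superposition: y = Σ y_i = 813033/781250000 m ≈ 0.001041 m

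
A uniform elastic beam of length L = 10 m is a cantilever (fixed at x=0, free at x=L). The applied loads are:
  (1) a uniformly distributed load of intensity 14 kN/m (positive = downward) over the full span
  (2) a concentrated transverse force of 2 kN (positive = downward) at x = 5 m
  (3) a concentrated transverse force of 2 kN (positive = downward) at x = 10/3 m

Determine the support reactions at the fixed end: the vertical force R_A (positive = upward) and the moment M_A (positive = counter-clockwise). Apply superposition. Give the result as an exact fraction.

R_A = 144 kN, M_A = 2150/3 kN·m

Load 1 — uniform load w=14 kN/m over full span:
  R_A = wL = 14·10 = 140 kN
  M_A = wL²/2 = 14·10²/2 = 700 kN·m
Load 2 — point force P=2 kN at a=5 m (b=L-a=5):
  R_A = P = 2 kN
  M_A = Pa = 2·5 = 10 kN·m
Load 3 — point force P=2 kN at a=10/3 m (b=L-a=20/3):
  R_A = P = 2 kN
  M_A = Pa = 2·(10/3) = 20/3 kN·m
Superposition: R_A = 144 kN, M_A = 2150/3 kN·m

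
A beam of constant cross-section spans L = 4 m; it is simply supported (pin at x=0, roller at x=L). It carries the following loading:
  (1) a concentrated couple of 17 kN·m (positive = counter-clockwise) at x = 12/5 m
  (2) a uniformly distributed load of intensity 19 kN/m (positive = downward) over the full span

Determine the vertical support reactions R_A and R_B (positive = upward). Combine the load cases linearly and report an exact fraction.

R_A = 169/4 kN, R_B = 135/4 kN

Load 1 — applied couple M₀=17 kN·m at a=12/5 m (b=L-a=8/5):
  R_A = M₀/L = 17/4 kN
  R_B = -M₀/L = -17/4 kN
Load 2 — uniform load w=19 kN/m over full span:
  R_A = wL/2 = 19·4/2 = 38 kN
  R_B = wL/2 = 19·4/2 = 38 kN
Superposition: R_A = 169/4 kN, R_B = 135/4 kN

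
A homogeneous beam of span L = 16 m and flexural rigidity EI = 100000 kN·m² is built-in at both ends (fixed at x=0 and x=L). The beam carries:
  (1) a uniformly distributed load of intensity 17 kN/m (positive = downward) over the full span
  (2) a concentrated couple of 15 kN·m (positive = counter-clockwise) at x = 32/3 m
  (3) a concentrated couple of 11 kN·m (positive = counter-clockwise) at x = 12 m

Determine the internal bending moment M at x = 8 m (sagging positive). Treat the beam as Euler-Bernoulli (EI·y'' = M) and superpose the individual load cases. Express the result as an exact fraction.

M(8) = 2269/12 kN·m

Load 1 — uniform load w=17 kN/m over full span:
  M_1 = wLx/2 - wL²/12 - wx²/2 = 17·16·8/2 - 17·16²/12 - 17·8²/2 = 544/3 kN·m
Load 2 — applied couple M₀=15 kN·m at a=32/3 m (b=L-a=16/3):
  M_2 = R_Ax - M_A  [x≤a] with R_A=5/4, M_A=5 = (5/4)·8 - 5 = 5 kN·m
Load 3 — applied couple M₀=11 kN·m at a=12 m (b=L-a=4):
  M_3 = R_Ax - M_A  [x≤a] with R_A=99/128, M_A=55/16 = (99/128)·8 - (55/16) = 11/4 kN·m
Superposition: M = Σ M_i = 2269/12 kN·m ≈ 189.083333 kN·m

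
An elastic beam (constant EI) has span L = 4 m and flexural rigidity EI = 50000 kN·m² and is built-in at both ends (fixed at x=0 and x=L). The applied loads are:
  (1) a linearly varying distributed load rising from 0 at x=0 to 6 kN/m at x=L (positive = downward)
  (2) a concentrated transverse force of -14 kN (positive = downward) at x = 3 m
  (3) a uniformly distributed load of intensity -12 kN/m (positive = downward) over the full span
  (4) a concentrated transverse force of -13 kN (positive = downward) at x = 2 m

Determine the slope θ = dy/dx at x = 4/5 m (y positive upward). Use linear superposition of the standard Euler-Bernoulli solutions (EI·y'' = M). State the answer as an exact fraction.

Load 1 — triangular load w₀=6 kN/m (0→w₀ over full span):
  θ_1 = -w₀(2x(L-x)(L-2x)(x+2L)+x²(L-x)²)/(120LEI) = -6·(2·(4/5)·(4-(4/5))·(4-2·(4/5))·((4/5)+2·4)+(4/5)²·(4-(4/5))²)/(120·4·50000) = -56/1953125 rad
Load 2 — point force P=-14 kN at a=3 m (b=L-a=1):
  θ_2 = -Pb²x(2aL-(3a+b)x)/(2L³EI)  [x≤a] = -(-14)·1²·(4/5)·(2·3·4-(3·3+1)·(4/5))/(2·4³·50000) = 7/250000 rad
Load 3 — uniform load w=-12 kN/m over full span:
  θ_3 = -wx(L-x)(L-2x)/(12EI) = -(-12)·(4/5)·(4-(4/5))·(4-2·(4/5))/(12·50000) = 48/390625 rad
Load 4 — point force P=-13 kN at a=2 m (b=L-a=2):
  θ_4 = -Pb²x(2aL-(3a+b)x)/(2L³EI)  [x≤a] = -(-13)·2²·(4/5)·(2·2·4-(3·2+2)·(4/5))/(2·4³·50000) = 39/625000 rad
Superposition: θ = Σ θ_i = 5769/31250000 rad ≈ 0.000185 rad

θ(4/5) = 5769/31250000 rad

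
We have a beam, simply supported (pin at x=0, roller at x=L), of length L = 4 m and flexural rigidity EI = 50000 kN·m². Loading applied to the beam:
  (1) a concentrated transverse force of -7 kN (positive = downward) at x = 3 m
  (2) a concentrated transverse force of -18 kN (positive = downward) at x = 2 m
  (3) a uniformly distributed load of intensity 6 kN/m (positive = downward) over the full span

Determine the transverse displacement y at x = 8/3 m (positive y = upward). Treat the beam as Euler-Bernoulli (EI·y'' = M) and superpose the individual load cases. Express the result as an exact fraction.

y(8/3) = 149/810000 m

Load 1 — point force P=-7 kN at a=3 m (b=L-a=1):
  y_1 = -Pbx(L²-b²-x²)/(6LEI)  [x≤a] = -(-7)·1·(8/3)·(4²-1²-(8/3)²)/(6·4·50000) = 497/4050000 m
Load 2 — point force P=-18 kN at a=2 m (b=L-a=2):
  y_2 = -Pa(L-x)(2Lx-a²-x²)/(6LEI)  [x>a] = -(-18)·2·(4-(8/3))·(2·4·(8/3)-2²-(8/3)²)/(6·4·50000) = 23/56250 m
Load 3 — uniform load w=6 kN/m over full span:
  y_3 = -wx(L³-2Lx²+x³)/(24EI) = -6·(8/3)·(4³-2·4·(8/3)²+(8/3)³)/(24·50000) = -88/253125 m
Superposition: y = Σ y_i = 149/810000 m ≈ 0.000184 m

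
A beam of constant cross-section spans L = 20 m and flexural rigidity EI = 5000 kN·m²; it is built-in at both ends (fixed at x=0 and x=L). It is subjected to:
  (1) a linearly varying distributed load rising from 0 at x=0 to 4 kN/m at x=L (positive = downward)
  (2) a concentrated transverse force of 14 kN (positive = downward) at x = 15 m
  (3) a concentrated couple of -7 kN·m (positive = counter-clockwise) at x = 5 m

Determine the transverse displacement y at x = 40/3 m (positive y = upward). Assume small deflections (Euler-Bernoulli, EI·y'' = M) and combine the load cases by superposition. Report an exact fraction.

Load 1 — triangular load w₀=4 kN/m (0→w₀ over full span):
  y_1 = -w₀x²(L-x)²(x+2L)/(120LEI) = -4·(40/3)²·(20-(40/3))²·((40/3)+2·20)/(120·20·5000) = -512/3645 m
Load 2 — point force P=14 kN at a=15 m (b=L-a=5):
  y_2 = -Pb²x²(3aL-(3a+b)x)/(6L³EI)  [x≤a] = -14·5²·(40/3)²·(3·15·20-(3·15+5)·(40/3))/(6·20³·5000) = -49/810 m
Load 3 — applied couple M₀=-7 kN·m at a=5 m (b=L-a=15):
  y_3 = (R_Ax³/6 - M_Ax²/2 - M₀(x-a)²/2)/EI  [x>a] with R_A=-63/160, M_A=21/16 = ((-63/160)·(40/3)³/6 - (21/16)·(40/3)²/2 - (-7)·((40/3)-5)²/2)/5000 = -7/1200 m
Superposition: y = Σ y_i = -60301/291600 m ≈ -0.206794 m

y(40/3) = -60301/291600 m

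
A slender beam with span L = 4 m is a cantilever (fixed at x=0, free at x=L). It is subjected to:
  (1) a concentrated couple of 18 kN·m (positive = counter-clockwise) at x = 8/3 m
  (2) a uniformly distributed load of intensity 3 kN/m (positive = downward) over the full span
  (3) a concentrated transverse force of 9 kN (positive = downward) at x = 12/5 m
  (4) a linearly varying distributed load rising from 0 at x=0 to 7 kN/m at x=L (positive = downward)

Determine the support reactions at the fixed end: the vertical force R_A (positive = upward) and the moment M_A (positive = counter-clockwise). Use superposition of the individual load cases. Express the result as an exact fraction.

R_A = 35 kN, M_A = 974/15 kN·m

Load 1 — applied couple M₀=18 kN·m at a=8/3 m (b=L-a=4/3):
  R_A = 0 kN
  M_A = -M₀ = -18 kN·m
Load 2 — uniform load w=3 kN/m over full span:
  R_A = wL = 3·4 = 12 kN
  M_A = wL²/2 = 3·4²/2 = 24 kN·m
Load 3 — point force P=9 kN at a=12/5 m (b=L-a=8/5):
  R_A = P = 9 kN
  M_A = Pa = 9·(12/5) = 108/5 kN·m
Load 4 — triangular load w₀=7 kN/m (0→w₀ over full span):
  R_A = w₀L/2 = 7·4/2 = 14 kN
  M_A = w₀L²/3 = 7·4²/3 = 112/3 kN·m
Superposition: R_A = 35 kN, M_A = 974/15 kN·m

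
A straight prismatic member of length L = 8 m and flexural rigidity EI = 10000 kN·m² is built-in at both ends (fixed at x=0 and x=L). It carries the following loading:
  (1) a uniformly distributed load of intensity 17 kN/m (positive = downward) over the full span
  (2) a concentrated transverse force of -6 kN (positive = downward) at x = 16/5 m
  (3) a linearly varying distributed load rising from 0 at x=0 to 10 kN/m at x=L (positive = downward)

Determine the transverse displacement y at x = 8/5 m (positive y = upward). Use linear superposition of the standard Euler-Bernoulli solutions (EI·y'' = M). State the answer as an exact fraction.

y(8/5) = -255776/29296875 m

Load 1 — uniform load w=17 kN/m over full span:
  y_1 = -wx²(L-x)²/(24EI) = -17·(8/5)²·(8-(8/5))²/(24·10000) = -8704/1171875 m
Load 2 — point force P=-6 kN at a=16/5 m (b=L-a=24/5):
  y_2 = -Pb²x²(3aL-(3a+b)x)/(6L³EI)  [x≤a] = -(-6)·(24/5)²·(8/5)²·(3·(16/5)·8-(3·(16/5)+(24/5))·(8/5))/(6·8³·10000) = 6048/9765625 m
Load 3 — triangular load w₀=10 kN/m (0→w₀ over full span):
  y_3 = -w₀x²(L-x)²(x+2L)/(120LEI) = -10·(8/5)²·(8-(8/5))²·((8/5)+2·8)/(120·8·10000) = -11264/5859375 m
Superposition: y = Σ y_i = -255776/29296875 m ≈ -0.008730 m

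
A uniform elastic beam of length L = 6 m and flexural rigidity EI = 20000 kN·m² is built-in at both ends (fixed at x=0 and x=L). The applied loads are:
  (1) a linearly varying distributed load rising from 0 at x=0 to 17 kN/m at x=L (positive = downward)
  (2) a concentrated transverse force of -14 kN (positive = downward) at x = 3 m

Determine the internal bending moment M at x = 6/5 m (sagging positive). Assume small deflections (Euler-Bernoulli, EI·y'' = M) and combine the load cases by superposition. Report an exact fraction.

M(6/5) = -189/250 kN·m

Load 1 — triangular load w₀=17 kN/m (0→w₀ over full span):
  M_1 = 3w₀Lx/20 - w₀L²/30 - w₀x³/(6L) = 3·17·6·(6/5)/20 - 17·6²/30 - 17·(6/5)³/(6·6) = -357/125 kN·m
Load 2 — point force P=-14 kN at a=3 m (b=L-a=3):
  M_2 = Pb²(3a+b)x/L³ - Pab²/L²  [x≤a] = (-14)·3²·(3·3+3)·(6/5)/6³ - (-14)·3·3²/6² = 21/10 kN·m
Superposition: M = Σ M_i = -189/250 kN·m ≈ -0.756000 kN·m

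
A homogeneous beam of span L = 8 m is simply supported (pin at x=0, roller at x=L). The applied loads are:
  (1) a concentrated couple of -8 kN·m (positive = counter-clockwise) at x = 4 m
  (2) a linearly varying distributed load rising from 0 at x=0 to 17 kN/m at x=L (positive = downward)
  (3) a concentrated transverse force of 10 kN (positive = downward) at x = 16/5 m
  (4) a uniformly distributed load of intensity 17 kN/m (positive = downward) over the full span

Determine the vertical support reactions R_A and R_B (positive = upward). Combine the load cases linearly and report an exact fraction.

R_A = 287/3 kN, R_B = 355/3 kN

Load 1 — applied couple M₀=-8 kN·m at a=4 m (b=L-a=4):
  R_A = M₀/L = (-8)/8 = -1 kN
  R_B = -M₀/L = -(-8)/8 = 1 kN
Load 2 — triangular load w₀=17 kN/m (0→w₀ over full span):
  R_A = w₀L/6 = 17·8/6 = 68/3 kN
  R_B = w₀L/3 = 17·8/3 = 136/3 kN
Load 3 — point force P=10 kN at a=16/5 m (b=L-a=24/5):
  R_A = Pb/L = 10·(24/5)/8 = 6 kN
  R_B = Pa/L = 10·(16/5)/8 = 4 kN
Load 4 — uniform load w=17 kN/m over full span:
  R_A = wL/2 = 17·8/2 = 68 kN
  R_B = wL/2 = 17·8/2 = 68 kN
Superposition: R_A = 287/3 kN, R_B = 355/3 kN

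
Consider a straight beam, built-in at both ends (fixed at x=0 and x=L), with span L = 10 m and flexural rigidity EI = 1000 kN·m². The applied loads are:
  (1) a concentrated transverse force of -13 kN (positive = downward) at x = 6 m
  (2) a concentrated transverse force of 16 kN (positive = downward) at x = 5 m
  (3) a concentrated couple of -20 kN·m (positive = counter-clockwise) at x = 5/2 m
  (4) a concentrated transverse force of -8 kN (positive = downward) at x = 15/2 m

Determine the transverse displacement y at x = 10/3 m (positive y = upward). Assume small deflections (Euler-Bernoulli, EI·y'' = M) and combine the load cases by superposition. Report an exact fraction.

y(10/3) = -5719/162000 m

Load 1 — point force P=-13 kN at a=6 m (b=L-a=4):
  y_1 = -Pb²x²(3aL-(3a+b)x)/(6L³EI)  [x≤a] = -(-13)·4²·(10/3)²·(3·6·10-(3·6+4)·(10/3))/(6·10³·1000) = 416/10125 m
Load 2 — point force P=16 kN at a=5 m (b=L-a=5):
  y_2 = -Pb²x²(3aL-(3a+b)x)/(6L³EI)  [x≤a] = -16·5²·(10/3)²·(3·5·10-(3·5+5)·(10/3))/(6·10³·1000) = -5/81 m
Load 3 — applied couple M₀=-20 kN·m at a=5/2 m (b=L-a=15/2):
  y_3 = (R_Ax³/6 - M_Ax²/2 - M₀(x-a)²/2)/EI  [x>a] with R_A=-9/4, M_A=15/4 = ((-9/4)·(10/3)³/6 - (15/4)·(10/3)²/2 - (-20)·((10/3)-(5/2))²/2)/1000 = -1/36 m
Load 4 — point force P=-8 kN at a=15/2 m (b=L-a=5/2):
  y_4 = -Pb²x²(3aL-(3a+b)x)/(6L³EI)  [x≤a] = -(-8)·(5/2)²·(10/3)²·(3·(15/2)·10-(3·(15/2)+(5/2))·(10/3))/(6·10³·1000) = 17/1296 m
Superposition: y = Σ y_i = -5719/162000 m ≈ -0.035302 m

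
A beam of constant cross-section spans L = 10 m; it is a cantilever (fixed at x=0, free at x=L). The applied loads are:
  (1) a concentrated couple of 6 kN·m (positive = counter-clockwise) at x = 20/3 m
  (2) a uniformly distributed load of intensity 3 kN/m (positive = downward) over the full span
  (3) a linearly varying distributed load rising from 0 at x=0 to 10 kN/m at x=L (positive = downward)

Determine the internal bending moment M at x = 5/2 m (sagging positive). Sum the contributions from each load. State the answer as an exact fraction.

M(5/2) = -4629/16 kN·m

Load 1 — applied couple M₀=6 kN·m at a=20/3 m (b=L-a=10/3):
  M_1 = M₀  [x≤a] = 6 = 6 kN·m
Load 2 — uniform load w=3 kN/m over full span:
  M_2 = -w(L-x)²/2 = -3·(10-(5/2))²/2 = -675/8 kN·m
Load 3 — triangular load w₀=10 kN/m (0→w₀ over full span):
  M_3 = w₀Lx/2 - w₀L²/3 - w₀x³/(6L) = 10·10·(5/2)/2 - 10·10²/3 - 10·(5/2)³/(6·10) = -3375/16 kN·m
Superposition: M = Σ M_i = -4629/16 kN·m ≈ -289.312500 kN·m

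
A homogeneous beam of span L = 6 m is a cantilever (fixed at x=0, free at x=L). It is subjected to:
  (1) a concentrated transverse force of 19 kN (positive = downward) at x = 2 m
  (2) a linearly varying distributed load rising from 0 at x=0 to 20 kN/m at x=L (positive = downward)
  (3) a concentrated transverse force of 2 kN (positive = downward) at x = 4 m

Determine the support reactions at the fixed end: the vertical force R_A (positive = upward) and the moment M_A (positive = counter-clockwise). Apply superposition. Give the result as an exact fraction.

Load 1 — point force P=19 kN at a=2 m (b=L-a=4):
  R_A = P = 19 kN
  M_A = Pa = 19·2 = 38 kN·m
Load 2 — triangular load w₀=20 kN/m (0→w₀ over full span):
  R_A = w₀L/2 = 20·6/2 = 60 kN
  M_A = w₀L²/3 = 20·6²/3 = 240 kN·m
Load 3 — point force P=2 kN at a=4 m (b=L-a=2):
  R_A = P = 2 kN
  M_A = Pa = 2·4 = 8 kN·m
Superposition: R_A = 81 kN, M_A = 286 kN·m

R_A = 81 kN, M_A = 286 kN·m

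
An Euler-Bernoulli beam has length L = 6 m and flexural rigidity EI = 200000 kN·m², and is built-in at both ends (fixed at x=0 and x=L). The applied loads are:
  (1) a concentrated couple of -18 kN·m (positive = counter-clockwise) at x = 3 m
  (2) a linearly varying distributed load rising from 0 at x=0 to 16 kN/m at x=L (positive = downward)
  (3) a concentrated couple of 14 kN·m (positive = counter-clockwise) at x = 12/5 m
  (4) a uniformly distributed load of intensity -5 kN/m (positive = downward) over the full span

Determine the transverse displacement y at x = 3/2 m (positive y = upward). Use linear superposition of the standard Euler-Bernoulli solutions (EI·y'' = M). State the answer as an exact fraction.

y(3/2) = -1053/128000000 m

Load 1 — applied couple M₀=-18 kN·m at a=3 m (b=L-a=3):
  y_1 = (R_Ax³/6 - M_Ax²/2)/EI  [x≤a] with R_A=-9/2, M_A=-9/2 = ((-9/2)·(3/2)³/6 - (-9/2)·(3/2)²/2)/200000 = 81/6400000 m
Load 2 — triangular load w₀=16 kN/m (0→w₀ over full span):
  y_2 = -w₀x²(L-x)²(x+2L)/(120LEI) = -16·(3/2)²·(6-(3/2))²·((3/2)+2·6)/(120·6·200000) = -2187/32000000 m
Load 3 — applied couple M₀=14 kN·m at a=12/5 m (b=L-a=18/5):
  y_3 = (R_Ax³/6 - M_Ax²/2)/EI  [x≤a] with R_A=84/25, M_A=42/25 = ((84/25)·(3/2)³/6 - (42/25)·(3/2)²/2)/200000 = 0 m
Load 4 — uniform load w=-5 kN/m over full span:
  y_4 = -wx²(L-x)²/(24EI) = -(-5)·(3/2)²·(6-(3/2))²/(24·200000) = 243/5120000 m
Superposition: y = Σ y_i = -1053/128000000 m ≈ -0.000008 m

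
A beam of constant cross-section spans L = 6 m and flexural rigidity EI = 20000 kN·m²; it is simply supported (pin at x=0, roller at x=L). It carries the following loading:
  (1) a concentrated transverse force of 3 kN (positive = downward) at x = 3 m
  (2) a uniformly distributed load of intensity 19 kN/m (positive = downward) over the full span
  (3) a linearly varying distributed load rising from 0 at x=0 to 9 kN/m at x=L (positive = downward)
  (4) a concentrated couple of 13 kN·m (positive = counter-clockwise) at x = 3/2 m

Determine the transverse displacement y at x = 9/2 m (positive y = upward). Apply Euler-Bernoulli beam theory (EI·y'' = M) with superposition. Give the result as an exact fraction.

y(9/2) = -28629/2048000 m

Load 1 — point force P=3 kN at a=3 m (b=L-a=3):
  y_1 = -Pa(L-x)(2Lx-a²-x²)/(6LEI)  [x>a] = -3·3·(6-(9/2))·(2·6·(9/2)-3²-(9/2)²)/(6·6·20000) = -297/640000 m
Load 2 — uniform load w=19 kN/m over full span:
  y_2 = -wx(L³-2Lx²+x³)/(24EI) = -19·(9/2)·(6³-2·6·(9/2)²+(9/2)³)/(24·20000) = -29241/2560000 m
Load 3 — triangular load w₀=9 kN/m (0→w₀ over full span):
  y_3 = -w₀x(7L⁴-10L²x²+3x⁴)/(360LEI) = -9·(9/2)·(7·6⁴-10·6²·(9/2)²+3·(9/2)⁴)/(360·6·20000) = -28917/10240000 m
Load 4 — applied couple M₀=13 kN·m at a=3/2 m (b=L-a=9/2):
  y_4 = (M₀x³/(6L)-M₀(x-a)²/2+C₁x)/EI  [x>a] with C₁=M₀(3b²-L²)/(6L)=143/16 = (13·(9/2)³/(6·6)-13·((9/2)-(3/2))²/2+(143/16)·(9/2))/20000 = 117/160000 m
Superposition: y = Σ y_i = -28629/2048000 m ≈ -0.013979 m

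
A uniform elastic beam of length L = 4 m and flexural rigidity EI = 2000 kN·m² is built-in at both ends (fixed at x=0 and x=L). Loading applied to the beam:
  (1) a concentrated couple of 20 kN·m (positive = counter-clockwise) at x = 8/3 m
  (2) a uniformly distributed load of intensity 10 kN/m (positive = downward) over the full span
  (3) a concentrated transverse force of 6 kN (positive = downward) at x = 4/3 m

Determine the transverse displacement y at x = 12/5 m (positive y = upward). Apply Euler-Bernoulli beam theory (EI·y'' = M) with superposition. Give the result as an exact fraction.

y(12/5) = -2362/421875 m

Load 1 — applied couple M₀=20 kN·m at a=8/3 m (b=L-a=4/3):
  y_1 = (R_Ax³/6 - M_Ax²/2)/EI  [x≤a] with R_A=20/3, M_A=20/3 = ((20/3)·(12/5)³/6 - (20/3)·(12/5)²/2)/2000 = -6/3125 m
Load 2 — uniform load w=10 kN/m over full span:
  y_2 = -wx²(L-x)²/(24EI) = -10·(12/5)²·(4-(12/5))²/(24·2000) = -48/15625 m
Load 3 — point force P=6 kN at a=4/3 m (b=L-a=8/3):
  y_3 = -Pa²(L-x)²(3bL-(3b+a)(L-x))/(6L³EI)  [x>a] = -6·(4/3)²·(4-(12/5))²·(3·(8/3)·4-(3·(8/3)+(4/3))·(4-(12/5)))/(6·4³·2000) = -256/421875 m
Superposition: y = Σ y_i = -2362/421875 m ≈ -0.005599 m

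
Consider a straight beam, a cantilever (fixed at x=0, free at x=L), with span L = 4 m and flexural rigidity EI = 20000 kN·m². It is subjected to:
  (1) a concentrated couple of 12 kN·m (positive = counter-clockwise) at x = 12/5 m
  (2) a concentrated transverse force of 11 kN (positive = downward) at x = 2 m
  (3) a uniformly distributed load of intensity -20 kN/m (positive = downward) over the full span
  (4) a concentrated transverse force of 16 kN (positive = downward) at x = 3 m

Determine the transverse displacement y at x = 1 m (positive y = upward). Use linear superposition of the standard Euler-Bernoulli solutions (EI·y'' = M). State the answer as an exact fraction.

y(1) = 43/20000 m

Load 1 — applied couple M₀=12 kN·m at a=12/5 m (b=L-a=8/5):
  y_1 = M₀x²/(2EI)  [x≤a] = 12·1²/(2·20000) = 3/10000 m
Load 2 — point force P=11 kN at a=2 m (b=L-a=2):
  y_2 = -Px²(3a-x)/(6EI)  [x≤a] = -11·1²·(3·2-1)/(6·20000) = -11/24000 m
Load 3 — uniform load w=-20 kN/m over full span:
  y_3 = -wx²(x²-4Lx+6L²)/(24EI) = -(-20)·1²·(1²-4·4·1+6·4²)/(24·20000) = 27/8000 m
Load 4 — point force P=16 kN at a=3 m (b=L-a=1):
  y_4 = -Px²(3a-x)/(6EI)  [x≤a] = -16·1²·(3·3-1)/(6·20000) = -2/1875 m
Superposition: y = Σ y_i = 43/20000 m ≈ 0.002150 m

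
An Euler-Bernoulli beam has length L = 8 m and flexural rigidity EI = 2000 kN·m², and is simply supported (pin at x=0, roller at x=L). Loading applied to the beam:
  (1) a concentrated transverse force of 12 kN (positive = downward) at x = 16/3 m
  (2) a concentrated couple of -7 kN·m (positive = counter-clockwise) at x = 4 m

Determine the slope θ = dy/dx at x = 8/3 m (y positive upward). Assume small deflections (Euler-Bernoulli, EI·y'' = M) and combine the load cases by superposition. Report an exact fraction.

Load 1 — point force P=12 kN at a=16/3 m (b=L-a=8/3):
  θ_1 = -Pb(L²-b²-3x²)/(6LEI)  [x≤a] = -12·(8/3)·(8²-(8/3)²-3·(8/3)²)/(6·8·2000) = -8/675 rad
Load 2 — applied couple M₀=-7 kN·m at a=4 m (b=L-a=4):
  θ_2 = (M₀x²/(2L)+C₁)/EI  [x≤a] with C₁=M₀(3b²-L²)/(6L)=7/3 = ((-7)·(8/3)²/(2·8)+(7/3))/2000 = -7/18000 rad
Superposition: θ = Σ θ_i = -661/54000 rad ≈ -0.012241 rad

θ(8/3) = -661/54000 rad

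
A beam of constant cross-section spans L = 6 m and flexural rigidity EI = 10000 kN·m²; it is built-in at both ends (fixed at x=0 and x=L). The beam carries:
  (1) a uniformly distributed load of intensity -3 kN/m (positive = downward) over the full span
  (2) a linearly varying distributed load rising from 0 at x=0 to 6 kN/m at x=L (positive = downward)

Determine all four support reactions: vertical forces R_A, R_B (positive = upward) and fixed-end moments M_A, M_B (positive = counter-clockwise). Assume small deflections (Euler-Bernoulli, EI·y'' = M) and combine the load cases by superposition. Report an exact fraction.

Load 1 — uniform load w=-3 kN/m over full span:
  R_A = wL/2 = (-3)·6/2 = -9 kN
  M_A = wL²/12 = (-3)·6²/12 = -9 kN·m
  R_B = wL/2 = (-3)·6/2 = -9 kN
  M_B = -wL²/12 = -(-3)·6²/12 = 9 kN·m
Load 2 — triangular load w₀=6 kN/m (0→w₀ over full span):
  R_A = 3w₀L/20 = 3·6·6/20 = 27/5 kN
  M_A = w₀L²/30 = 6·6²/30 = 36/5 kN·m
  R_B = 7w₀L/20 = 7·6·6/20 = 63/5 kN
  M_B = -w₀L²/20 = -6·6²/20 = -54/5 kN·m
Superposition: R_A = -18/5 kN, M_A = -9/5 kN·m, R_B = 18/5 kN, M_B = -9/5 kN·m

R_A = -18/5 kN, M_A = -9/5 kN·m, R_B = 18/5 kN, M_B = -9/5 kN·m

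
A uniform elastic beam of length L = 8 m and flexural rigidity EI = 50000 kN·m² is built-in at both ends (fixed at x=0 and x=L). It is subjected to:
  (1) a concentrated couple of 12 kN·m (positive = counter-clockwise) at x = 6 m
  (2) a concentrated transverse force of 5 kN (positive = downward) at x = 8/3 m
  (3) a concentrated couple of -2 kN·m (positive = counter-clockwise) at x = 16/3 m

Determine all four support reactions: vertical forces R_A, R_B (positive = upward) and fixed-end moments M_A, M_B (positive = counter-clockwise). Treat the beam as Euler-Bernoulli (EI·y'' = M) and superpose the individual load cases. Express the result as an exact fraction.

Load 1 — applied couple M₀=12 kN·m at a=6 m (b=L-a=2):
  R_A = 6M₀ab/L³ = 6·12·6·2/8³ = 27/16 kN
  M_A = M₀b(2a-b)/L² = 12·2·(2·6-2)/8² = 15/4 kN·m
  R_B = -6M₀ab/L³ = -6·12·6·2/8³ = -27/16 kN
  M_B = M₀a(2b-a)/L² = 12·6·(2·2-6)/8² = -9/4 kN·m
Load 2 — point force P=5 kN at a=8/3 m (b=L-a=16/3):
  R_A = Pb²(3a+b)/L³ = 5·(16/3)²·(3·(8/3)+(16/3))/8³ = 100/27 kN
  M_A = Pab²/L² = 5·(8/3)·(16/3)²/8² = 160/27 kN·m
  R_B = Pa²(a+3b)/L³ = 5·(8/3)²·((8/3)+3·(16/3))/8³ = 35/27 kN
  M_B = -Pa²b/L² = -5·(8/3)²·(16/3)/8² = -80/27 kN·m
Load 3 — applied couple M₀=-2 kN·m at a=16/3 m (b=L-a=8/3):
  R_A = 6M₀ab/L³ = 6·(-2)·(16/3)·(8/3)/8³ = -1/3 kN
  M_A = M₀b(2a-b)/L² = (-2)·(8/3)·(2·(16/3)-(8/3))/8² = -2/3 kN·m
  R_B = -6M₀ab/L³ = -6·(-2)·(16/3)·(8/3)/8³ = 1/3 kN
  M_B = M₀a(2b-a)/L² = (-2)·(16/3)·(2·(8/3)-(16/3))/8² = 0 kN·m
Superposition: R_A = 2185/432 kN, M_A = 973/108 kN·m, R_B = -25/432 kN, M_B = -563/108 kN·m

R_A = 2185/432 kN, M_A = 973/108 kN·m, R_B = -25/432 kN, M_B = -563/108 kN·m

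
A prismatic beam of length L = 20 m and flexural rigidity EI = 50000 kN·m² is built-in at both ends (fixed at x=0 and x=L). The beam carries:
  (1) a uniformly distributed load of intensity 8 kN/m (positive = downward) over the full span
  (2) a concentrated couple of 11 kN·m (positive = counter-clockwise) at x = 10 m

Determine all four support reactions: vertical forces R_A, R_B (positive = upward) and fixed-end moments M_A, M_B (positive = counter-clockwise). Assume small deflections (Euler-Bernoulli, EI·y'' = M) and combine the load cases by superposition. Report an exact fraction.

R_A = 3233/40 kN, M_A = 3233/12 kN·m, R_B = 3167/40 kN, M_B = -3167/12 kN·m

Load 1 — uniform load w=8 kN/m over full span:
  R_A = wL/2 = 8·20/2 = 80 kN
  M_A = wL²/12 = 8·20²/12 = 800/3 kN·m
  R_B = wL/2 = 8·20/2 = 80 kN
  M_B = -wL²/12 = -8·20²/12 = -800/3 kN·m
Load 2 — applied couple M₀=11 kN·m at a=10 m (b=L-a=10):
  R_A = 6M₀ab/L³ = 6·11·10·10/20³ = 33/40 kN
  M_A = M₀b(2a-b)/L² = 11·10·(2·10-10)/20² = 11/4 kN·m
  R_B = -6M₀ab/L³ = -6·11·10·10/20³ = -33/40 kN
  M_B = M₀a(2b-a)/L² = 11·10·(2·10-10)/20² = 11/4 kN·m
Superposition: R_A = 3233/40 kN, M_A = 3233/12 kN·m, R_B = 3167/40 kN, M_B = -3167/12 kN·m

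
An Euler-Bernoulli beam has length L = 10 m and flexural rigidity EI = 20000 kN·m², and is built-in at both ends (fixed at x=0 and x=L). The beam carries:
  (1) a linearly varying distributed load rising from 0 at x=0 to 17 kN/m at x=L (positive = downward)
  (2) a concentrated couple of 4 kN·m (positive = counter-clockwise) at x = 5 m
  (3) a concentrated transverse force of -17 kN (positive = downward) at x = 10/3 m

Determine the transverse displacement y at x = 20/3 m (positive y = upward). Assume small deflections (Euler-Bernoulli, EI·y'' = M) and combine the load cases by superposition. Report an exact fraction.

Load 1 — triangular load w₀=17 kN/m (0→w₀ over full span):
  y_1 = -w₀x²(L-x)²(x+2L)/(120LEI) = -17·(20/3)²·(10-(20/3))²·((20/3)+2·10)/(120·10·20000) = -34/3645 m
Load 2 — applied couple M₀=4 kN·m at a=5 m (b=L-a=5):
  y_2 = (R_Ax³/6 - M_Ax²/2 - M₀(x-a)²/2)/EI  [x>a] with R_A=3/5, M_A=1 = ((3/5)·(20/3)³/6 - 1·(20/3)²/2 - 4·((20/3)-5)²/2)/20000 = 1/10800 m
Load 3 — point force P=-17 kN at a=10/3 m (b=L-a=20/3):
  y_3 = -Pa²(L-x)²(3bL-(3b+a)(L-x))/(6L³EI)  [x>a] = -(-17)·(10/3)²·(10-(20/3))²·(3·(20/3)·10-(3·(20/3)+(10/3))·(10-(20/3)))/(6·10³·20000) = 187/87480 m
Superposition: y = Σ y_i = -6209/874800 m ≈ -0.007098 m

y(20/3) = -6209/874800 m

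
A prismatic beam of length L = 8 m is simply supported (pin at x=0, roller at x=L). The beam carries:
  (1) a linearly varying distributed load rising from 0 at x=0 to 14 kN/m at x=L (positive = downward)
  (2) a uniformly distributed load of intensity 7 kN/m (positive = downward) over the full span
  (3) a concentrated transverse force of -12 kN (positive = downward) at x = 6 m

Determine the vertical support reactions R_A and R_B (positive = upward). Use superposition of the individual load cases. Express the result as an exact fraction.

Load 1 — triangular load w₀=14 kN/m (0→w₀ over full span):
  R_A = w₀L/6 = 14·8/6 = 56/3 kN
  R_B = w₀L/3 = 14·8/3 = 112/3 kN
Load 2 — uniform load w=7 kN/m over full span:
  R_A = wL/2 = 7·8/2 = 28 kN
  R_B = wL/2 = 7·8/2 = 28 kN
Load 3 — point force P=-12 kN at a=6 m (b=L-a=2):
  R_A = Pb/L = (-12)·2/8 = -3 kN
  R_B = Pa/L = (-12)·6/8 = -9 kN
Superposition: R_A = 131/3 kN, R_B = 169/3 kN

R_A = 131/3 kN, R_B = 169/3 kN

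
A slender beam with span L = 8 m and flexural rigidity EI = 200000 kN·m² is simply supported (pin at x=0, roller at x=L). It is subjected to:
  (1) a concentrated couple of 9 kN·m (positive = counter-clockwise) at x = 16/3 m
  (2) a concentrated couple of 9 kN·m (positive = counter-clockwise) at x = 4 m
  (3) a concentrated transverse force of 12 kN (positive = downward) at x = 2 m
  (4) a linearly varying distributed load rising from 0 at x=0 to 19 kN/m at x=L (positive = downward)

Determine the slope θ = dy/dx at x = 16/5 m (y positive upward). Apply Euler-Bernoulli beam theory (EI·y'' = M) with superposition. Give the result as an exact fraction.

θ(16/5) = -415493/1125000000 rad

Load 1 — applied couple M₀=9 kN·m at a=16/3 m (b=L-a=8/3):
  θ_1 = (M₀x²/(2L)+C₁)/EI  [x≤a] with C₁=M₀(3b²-L²)/(6L)=-8 = (9·(16/5)²/(2·8)+(-8))/200000 = -7/625000 rad
Load 2 — applied couple M₀=9 kN·m at a=4 m (b=L-a=4):
  θ_2 = (M₀x²/(2L)+C₁)/EI  [x≤a] with C₁=M₀(3b²-L²)/(6L)=-3 = (9·(16/5)²/(2·8)+(-3))/200000 = 69/5000000 rad
Load 3 — point force P=12 kN at a=2 m (b=L-a=6):
  θ_3 = -Pa(2L²-6Lx+3x²+a²)/(6LEI)  [x>a] = -12·2·(2·8²-6·8·(16/5)+3·(16/5)²+2²)/(6·8·200000) = -57/2500000 rad
Load 4 — triangular load w₀=19 kN/m (0→w₀ over full span):
  θ_4 = -w₀(7L⁴-30L²x²+15x⁴)/(360LEI) = -19·(7·8⁴-30·8²·(16/5)²+15·(16/5)⁴)/(360·8·200000) = -6137/17578125 rad
Superposition: θ = Σ θ_i = -415493/1125000000 rad ≈ -0.000369 rad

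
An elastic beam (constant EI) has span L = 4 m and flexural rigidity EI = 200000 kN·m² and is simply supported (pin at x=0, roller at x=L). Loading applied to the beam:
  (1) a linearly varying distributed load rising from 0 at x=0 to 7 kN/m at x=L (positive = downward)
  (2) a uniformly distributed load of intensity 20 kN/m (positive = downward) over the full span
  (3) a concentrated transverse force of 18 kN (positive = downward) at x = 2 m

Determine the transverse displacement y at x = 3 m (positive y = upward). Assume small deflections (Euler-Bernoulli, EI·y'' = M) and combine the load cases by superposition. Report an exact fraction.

Load 1 — triangular load w₀=7 kN/m (0→w₀ over full span):
  y_1 = -w₀x(7L⁴-10L²x²+3x⁴)/(360LEI) = -7·3·(7·4⁴-10·4²·3²+3·3⁴)/(360·4·200000) = -833/19200000 m
Load 2 — uniform load w=20 kN/m over full span:
  y_2 = -wx(L³-2Lx²+x³)/(24EI) = -20·3·(4³-2·4·3²+3³)/(24·200000) = -19/80000 m
Load 3 — point force P=18 kN at a=2 m (b=L-a=2):
  y_3 = -Pa(L-x)(2Lx-a²-x²)/(6LEI)  [x>a] = -18·2·(4-3)·(2·4·3-2²-3²)/(6·4·200000) = -33/400000 m
Superposition: y = Σ y_i = -6977/19200000 m ≈ -0.000363 m

y(3) = -6977/19200000 m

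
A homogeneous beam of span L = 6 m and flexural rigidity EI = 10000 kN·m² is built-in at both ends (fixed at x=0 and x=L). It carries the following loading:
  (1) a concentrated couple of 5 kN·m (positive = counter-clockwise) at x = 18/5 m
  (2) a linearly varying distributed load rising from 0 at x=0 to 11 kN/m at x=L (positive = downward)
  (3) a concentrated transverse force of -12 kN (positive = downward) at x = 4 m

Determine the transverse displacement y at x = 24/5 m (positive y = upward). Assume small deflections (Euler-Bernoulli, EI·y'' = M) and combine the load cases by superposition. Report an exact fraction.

y(24/5) = -25853/78125000 m

Load 1 — applied couple M₀=5 kN·m at a=18/5 m (b=L-a=12/5):
  y_1 = (R_Ax³/6 - M_Ax²/2 - M₀(x-a)²/2)/EI  [x>a] with R_A=6/5, M_A=8/5 = ((6/5)·(24/5)³/6 - (8/5)·(24/5)²/2 - 5·((24/5)-(18/5))²/2)/10000 = 27/3125000 m
Load 2 — triangular load w₀=11 kN/m (0→w₀ over full span):
  y_2 = -w₀x²(L-x)²(x+2L)/(120LEI) = -11·(24/5)²·(6-(24/5))²·((24/5)+2·6)/(120·6·10000) = -8316/9765625 m
Load 3 — point force P=-12 kN at a=4 m (b=L-a=2):
  y_3 = -Pa²(L-x)²(3bL-(3b+a)(L-x))/(6L³EI)  [x>a] = -(-12)·4²·(6-(24/5))²·(3·2·6-(3·2+4)·(6-(24/5)))/(6·6³·10000) = 8/15625 m
Superposition: y = Σ y_i = -25853/78125000 m ≈ -0.000331 m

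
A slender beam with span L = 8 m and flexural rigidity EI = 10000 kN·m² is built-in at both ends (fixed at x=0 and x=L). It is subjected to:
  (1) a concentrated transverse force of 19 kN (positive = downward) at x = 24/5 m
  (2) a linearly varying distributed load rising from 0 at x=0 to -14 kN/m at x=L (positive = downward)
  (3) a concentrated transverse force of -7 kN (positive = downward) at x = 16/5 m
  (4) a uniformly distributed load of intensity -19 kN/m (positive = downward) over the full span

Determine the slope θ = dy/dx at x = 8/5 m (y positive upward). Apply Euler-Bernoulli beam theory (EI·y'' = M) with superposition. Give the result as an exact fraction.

Load 1 — point force P=19 kN at a=24/5 m (b=L-a=16/5):
  θ_1 = -Pb²x(2aL-(3a+b)x)/(2L³EI)  [x≤a] = -19·(16/5)²·(8/5)·(2·(24/5)·8-(3·(24/5)+(16/5))·(8/5))/(2·8³·10000) = -2888/1953125 rad
Load 2 — triangular load w₀=-14 kN/m (0→w₀ over full span):
  θ_2 = -w₀(2x(L-x)(L-2x)(x+2L)+x²(L-x)²)/(120LEI) = -(-14)·(2·(8/5)·(8-(8/5))·(8-2·(8/5))·((8/5)+2·8)+(8/5)²·(8-(8/5))²)/(120·8·10000) = 3136/1171875 rad
Load 3 — point force P=-7 kN at a=16/5 m (b=L-a=24/5):
  θ_3 = -Pb²x(2aL-(3a+b)x)/(2L³EI)  [x≤a] = -(-7)·(24/5)²·(8/5)·(2·(16/5)·8-(3·(16/5)+(24/5))·(8/5))/(2·8³·10000) = 1386/1953125 rad
Load 4 — uniform load w=-19 kN/m over full span:
  θ_4 = -wx(L-x)(L-2x)/(12EI) = -(-19)·(8/5)·(8-(8/5))·(8-2·(8/5))/(12·10000) = 608/78125 rad
Superposition: θ = Σ θ_i = 56774/5859375 rad ≈ 0.009689 rad

θ(8/5) = 56774/5859375 rad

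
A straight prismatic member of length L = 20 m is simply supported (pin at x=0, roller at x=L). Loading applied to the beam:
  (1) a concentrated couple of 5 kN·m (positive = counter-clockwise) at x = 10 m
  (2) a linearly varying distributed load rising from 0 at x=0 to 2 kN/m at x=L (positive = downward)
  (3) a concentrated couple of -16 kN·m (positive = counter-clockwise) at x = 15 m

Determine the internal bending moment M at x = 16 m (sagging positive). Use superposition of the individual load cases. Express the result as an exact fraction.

M(16) = 203/5 kN·m

Load 1 — applied couple M₀=5 kN·m at a=10 m (b=L-a=10):
  M_1 = M₀x/L - M₀  [x>a] = 5·16/20 - 5 = -1 kN·m
Load 2 — triangular load w₀=2 kN/m (0→w₀ over full span):
  M_2 = w₀Lx/6 - w₀x³/(6L) = 2·20·16/6 - 2·16³/(6·20) = 192/5 kN·m
Load 3 — applied couple M₀=-16 kN·m at a=15 m (b=L-a=5):
  M_3 = M₀x/L - M₀  [x>a] = (-16)·16/20 - (-16) = 16/5 kN·m
Superposition: M = Σ M_i = 203/5 kN·m ≈ 40.600000 kN·m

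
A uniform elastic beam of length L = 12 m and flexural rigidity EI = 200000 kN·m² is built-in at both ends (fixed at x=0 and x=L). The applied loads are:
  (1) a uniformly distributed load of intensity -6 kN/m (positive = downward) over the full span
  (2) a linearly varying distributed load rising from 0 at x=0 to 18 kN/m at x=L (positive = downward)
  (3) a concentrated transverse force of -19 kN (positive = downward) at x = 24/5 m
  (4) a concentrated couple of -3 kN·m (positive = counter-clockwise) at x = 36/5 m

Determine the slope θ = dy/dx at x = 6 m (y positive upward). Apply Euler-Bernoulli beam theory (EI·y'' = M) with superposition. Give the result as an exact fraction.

θ(6) = -3483/25000000 rad

Load 1 — uniform load w=-6 kN/m over full span:
  θ_1 = -wx(L-x)(L-2x)/(12EI) = -(-6)·6·(12-6)·(12-2·6)/(12·200000) = 0 rad
Load 2 — triangular load w₀=18 kN/m (0→w₀ over full span):
  θ_2 = -w₀(2x(L-x)(L-2x)(x+2L)+x²(L-x)²)/(120LEI) = -18·(2·6·(12-6)·(12-2·6)·(6+2·12)+6²·(12-6)²)/(120·12·200000) = -81/1000000 rad
Load 3 — point force P=-19 kN at a=24/5 m (b=L-a=36/5):
  θ_3 = Pa²(L-x)(2bL-(3b+a)(L-x))/(2L³EI)  [x>a] = (-19)·(24/5)²·(12-6)·(2·(36/5)·12-(3·(36/5)+(24/5))·(12-6))/(2·12³·200000) = -171/3125000 rad
Load 4 — applied couple M₀=-3 kN·m at a=36/5 m (b=L-a=24/5):
  θ_4 = (R_Ax²/2 - M_Ax)/EI  [x≤a] with R_A=-9/25, M_A=-24/25 = ((-9/25)·6²/2 - (-24/25)·6)/200000 = -9/2500000 rad
Superposition: θ = Σ θ_i = -3483/25000000 rad ≈ -0.000139 rad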